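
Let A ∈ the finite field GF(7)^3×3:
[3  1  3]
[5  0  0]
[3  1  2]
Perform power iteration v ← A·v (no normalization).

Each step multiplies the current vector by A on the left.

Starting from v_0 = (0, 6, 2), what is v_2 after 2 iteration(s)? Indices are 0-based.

v_0 = (0, 6, 2).
v_1 = A·v_0 = (5, 0, 3).
v_2 = A·v_1 = (3, 4, 0).

v_2 = (3, 4, 0)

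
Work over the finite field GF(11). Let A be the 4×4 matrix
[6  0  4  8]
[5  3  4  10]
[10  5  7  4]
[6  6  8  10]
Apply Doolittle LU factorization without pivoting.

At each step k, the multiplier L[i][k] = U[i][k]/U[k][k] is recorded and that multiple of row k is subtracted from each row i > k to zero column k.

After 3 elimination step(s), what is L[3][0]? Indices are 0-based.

k=0: U[0][0]=6
  eliminate (1,0): mult=10, new row 1: (0, 3, 8, 7); set L[1][0]=10
  eliminate (2,0): mult=9, new row 2: (0, 5, 4, 9); set L[2][0]=9
  eliminate (3,0): mult=1, new row 3: (0, 6, 4, 2); set L[3][0]=1
k=1: U[1][1]=3
  eliminate (2,1): mult=9, new row 2: (0, 0, 9, 1); set L[2][1]=9
  eliminate (3,1): mult=2, new row 3: (0, 0, 10, 10); set L[3][1]=2
k=2: U[2][2]=9
  eliminate (3,2): mult=6, new row 3: (0, 0, 0, 4); set L[3][2]=6

L[3][0] = 1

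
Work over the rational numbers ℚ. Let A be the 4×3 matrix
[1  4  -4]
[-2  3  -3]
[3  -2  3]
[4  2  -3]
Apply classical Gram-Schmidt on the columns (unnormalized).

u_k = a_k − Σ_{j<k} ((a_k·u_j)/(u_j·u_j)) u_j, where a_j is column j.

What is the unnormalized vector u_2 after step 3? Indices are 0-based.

Step 1: u_0 = a_0 = (1, -2, 3, 4).
Step 2: u_1 = a_1 − (0)·u_0 = (4, 3, -2, 2).
Step 3: u_2 = a_2 − (-1/30)·u_0 − (-37/33)·u_1 = (57/110, 49/165, 283/330, -103/165).

u_2 = (57/110, 49/165, 283/330, -103/165)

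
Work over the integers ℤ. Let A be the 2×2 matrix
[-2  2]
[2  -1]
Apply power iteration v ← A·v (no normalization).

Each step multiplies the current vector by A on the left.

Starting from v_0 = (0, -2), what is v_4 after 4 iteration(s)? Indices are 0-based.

v_0 = (0, -2).
v_1 = A·v_0 = (-4, 2).
v_2 = A·v_1 = (12, -10).
v_3 = A·v_2 = (-44, 34).
v_4 = A·v_3 = (156, -122).

v_4 = (156, -122)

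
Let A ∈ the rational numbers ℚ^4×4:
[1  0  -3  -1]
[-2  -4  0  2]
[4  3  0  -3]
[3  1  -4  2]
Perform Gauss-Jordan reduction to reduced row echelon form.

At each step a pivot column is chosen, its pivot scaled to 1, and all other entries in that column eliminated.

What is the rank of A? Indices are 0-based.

step 1: normalize row 0 (÷1) = (1, 0, -3, -1)
  row 1: subtract -2×row0 = (0, -4, -6, 0)
  row 2: subtract 4×row0 = (0, 3, 12, 1)
  row 3: subtract 3×row0 = (0, 1, 5, 5)
step 2: normalize row 1 (÷-4) = (0, 1, 3/2, 0)
  row 2: subtract 3×row1 = (0, 0, 15/2, 1)
  row 3: subtract 1×row1 = (0, 0, 7/2, 5)
step 3: normalize row 2 (÷15/2) = (0, 0, 1, 2/15)
  row 0: subtract -3×row2 = (1, 0, 0, -3/5)
  row 1: subtract 3/2×row2 = (0, 1, 0, -1/5)
  row 3: subtract 7/2×row2 = (0, 0, 0, 68/15)
step 4: normalize row 3 (÷68/15) = (0, 0, 0, 1)
  row 0: subtract -3/5×row3 = (1, 0, 0, 0)
  row 1: subtract -1/5×row3 = (0, 1, 0, 0)
  row 2: subtract 2/15×row3 = (0, 0, 1, 0)

rank = 4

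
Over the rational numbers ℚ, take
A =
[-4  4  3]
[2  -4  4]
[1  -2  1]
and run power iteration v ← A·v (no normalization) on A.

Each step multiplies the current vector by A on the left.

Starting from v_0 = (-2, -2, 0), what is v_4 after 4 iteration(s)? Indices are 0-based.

v_4 = (856, -356, -210)

v_0 = (-2, -2, 0).
v_1 = A·v_0 = (0, 4, 2).
v_2 = A·v_1 = (22, -8, -6).
v_3 = A·v_2 = (-138, 52, 32).
v_4 = A·v_3 = (856, -356, -210).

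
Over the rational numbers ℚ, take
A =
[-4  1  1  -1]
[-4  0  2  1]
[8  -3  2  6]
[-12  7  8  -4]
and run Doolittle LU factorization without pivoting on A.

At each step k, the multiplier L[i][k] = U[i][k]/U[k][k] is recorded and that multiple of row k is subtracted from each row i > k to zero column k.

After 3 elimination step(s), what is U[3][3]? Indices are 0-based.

U[3][3] = 1

k=0: U[0][0]=-4
  eliminate (1,0): mult=1, new row 1: (0, -1, 1, 2); set L[1][0]=1
  eliminate (2,0): mult=-2, new row 2: (0, -1, 4, 4); set L[2][0]=-2
  eliminate (3,0): mult=3, new row 3: (0, 4, 5, -1); set L[3][0]=3
k=1: U[1][1]=-1
  eliminate (2,1): mult=1, new row 2: (0, 0, 3, 2); set L[2][1]=1
  eliminate (3,1): mult=-4, new row 3: (0, 0, 9, 7); set L[3][1]=-4
k=2: U[2][2]=3
  eliminate (3,2): mult=3, new row 3: (0, 0, 0, 1); set L[3][2]=3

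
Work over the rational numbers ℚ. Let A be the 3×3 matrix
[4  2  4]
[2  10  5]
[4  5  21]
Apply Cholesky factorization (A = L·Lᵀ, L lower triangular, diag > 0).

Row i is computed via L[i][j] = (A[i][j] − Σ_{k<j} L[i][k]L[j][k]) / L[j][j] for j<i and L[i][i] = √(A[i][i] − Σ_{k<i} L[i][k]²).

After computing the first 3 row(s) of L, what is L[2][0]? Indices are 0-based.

Step 1: L[0][0] = √(4) = 2.
  L[1][0] = (2) / L[0][0] = 1.
Step 2: L[1][1] = √(9) = 3.
  L[2][0] = (4) / L[0][0] = 2.
  L[2][1] = (3) / L[1][1] = 1.
Step 3: L[2][2] = √(16) = 4.

L[2][0] = 2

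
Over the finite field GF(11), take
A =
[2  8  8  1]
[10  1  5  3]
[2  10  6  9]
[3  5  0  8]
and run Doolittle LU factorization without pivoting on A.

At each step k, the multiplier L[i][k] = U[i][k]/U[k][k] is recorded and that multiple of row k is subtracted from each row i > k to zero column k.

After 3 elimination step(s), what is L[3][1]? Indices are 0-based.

Step 1: pivot at (0,0) is 2.
  row1 ← row1 − (5)·row0  ⇒  L[1][0]=5, U row1=(0, 5, 9, 9)
  row2 ← row2 − (1)·row0  ⇒  L[2][0]=1, U row2=(0, 2, 9, 8)
  row3 ← row3 − (7)·row0  ⇒  L[3][0]=7, U row3=(0, 4, 10, 1)
Step 2: pivot at (1,1) is 5.
  row2 ← row2 − (7)·row1  ⇒  L[2][1]=7, U row2=(0, 0, 1, 0)
  row3 ← row3 − (3)·row1  ⇒  L[3][1]=3, U row3=(0, 0, 5, 7)
Step 3: pivot at (2,2) is 1.
  row3 ← row3 − (5)·row2  ⇒  L[3][2]=5, U row3=(0, 0, 0, 7)

L[3][1] = 3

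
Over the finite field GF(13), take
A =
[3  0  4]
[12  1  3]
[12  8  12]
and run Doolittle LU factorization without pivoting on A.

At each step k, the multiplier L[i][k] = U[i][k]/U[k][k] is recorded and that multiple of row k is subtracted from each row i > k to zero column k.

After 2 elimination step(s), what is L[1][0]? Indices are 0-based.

L[1][0] = 4

k=0: U[0][0]=3
  eliminate (1,0): mult=4, new row 1: (0, 1, 0); set L[1][0]=4
  eliminate (2,0): mult=4, new row 2: (0, 8, 9); set L[2][0]=4
k=1: U[1][1]=1
  eliminate (2,1): mult=8, new row 2: (0, 0, 9); set L[2][1]=8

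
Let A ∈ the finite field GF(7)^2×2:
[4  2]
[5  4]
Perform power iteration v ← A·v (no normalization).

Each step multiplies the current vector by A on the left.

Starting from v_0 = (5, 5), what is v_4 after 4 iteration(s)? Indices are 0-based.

v_0 = (5, 5).
v_1 = A·v_0 = (2, 3).
v_2 = A·v_1 = (0, 1).
v_3 = A·v_2 = (2, 4).
v_4 = A·v_3 = (2, 5).

v_4 = (2, 5)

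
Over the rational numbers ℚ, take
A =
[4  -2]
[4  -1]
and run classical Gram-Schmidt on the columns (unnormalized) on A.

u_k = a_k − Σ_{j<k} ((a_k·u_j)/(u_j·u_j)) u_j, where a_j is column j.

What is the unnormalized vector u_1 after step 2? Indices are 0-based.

u_1 = (-1/2, 1/2)

Step 1: u_0 = a_0 = (4, 4).
Step 2: u_1 = a_1 − (-3/8)·u_0 = (-1/2, 1/2).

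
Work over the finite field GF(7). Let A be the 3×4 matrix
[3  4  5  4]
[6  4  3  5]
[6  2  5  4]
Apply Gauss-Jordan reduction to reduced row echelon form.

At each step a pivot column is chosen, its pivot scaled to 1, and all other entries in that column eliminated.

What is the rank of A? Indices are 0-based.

rank = 3

pivot(0,0)=3: scale R0 → (1, 6, 4, 6)
  clear (1,0): R1 −= (6)R0 → (0, 3, 0, 4)
  clear (2,0): R2 −= (6)R0 → (0, 1, 2, 3)
pivot(1,1)=3: scale R1 → (0, 1, 0, 6)
  clear (0,1): R0 −= (6)R1 → (1, 0, 4, 5)
  clear (2,1): R2 −= (1)R1 → (0, 0, 2, 4)
pivot(2,2)=2: scale R2 → (0, 0, 1, 2)
  clear (0,2): R0 −= (4)R2 → (1, 0, 0, 4)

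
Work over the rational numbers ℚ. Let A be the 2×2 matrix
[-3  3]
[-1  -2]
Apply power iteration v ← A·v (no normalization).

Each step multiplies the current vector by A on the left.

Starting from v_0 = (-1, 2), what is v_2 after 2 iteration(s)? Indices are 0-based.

v_2 = (-36, -3)

v_0 = (-1, 2).
v_1 = A·v_0 = (9, -3).
v_2 = A·v_1 = (-36, -3).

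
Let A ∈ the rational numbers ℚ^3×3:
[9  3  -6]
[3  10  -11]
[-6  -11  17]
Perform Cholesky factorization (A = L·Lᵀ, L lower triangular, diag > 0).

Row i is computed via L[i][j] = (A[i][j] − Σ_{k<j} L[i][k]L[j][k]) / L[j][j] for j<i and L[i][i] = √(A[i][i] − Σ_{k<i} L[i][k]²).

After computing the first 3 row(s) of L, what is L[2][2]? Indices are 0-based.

Step 1: L[0][0] = √(9) = 3.
  L[1][0] = (3) / L[0][0] = 1.
Step 2: L[1][1] = √(9) = 3.
  L[2][0] = (-6) / L[0][0] = -2.
  L[2][1] = (-9) / L[1][1] = -3.
Step 3: L[2][2] = √(4) = 2.

L[2][2] = 2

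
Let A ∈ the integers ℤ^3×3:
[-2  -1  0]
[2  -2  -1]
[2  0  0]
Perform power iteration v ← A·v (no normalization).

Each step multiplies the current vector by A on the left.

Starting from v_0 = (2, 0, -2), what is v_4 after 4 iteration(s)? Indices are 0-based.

v_0 = (2, 0, -2).
v_1 = A·v_0 = (-4, 6, 4).
v_2 = A·v_1 = (2, -24, -8).
v_3 = A·v_2 = (20, 60, 4).
v_4 = A·v_3 = (-100, -84, 40).

v_4 = (-100, -84, 40)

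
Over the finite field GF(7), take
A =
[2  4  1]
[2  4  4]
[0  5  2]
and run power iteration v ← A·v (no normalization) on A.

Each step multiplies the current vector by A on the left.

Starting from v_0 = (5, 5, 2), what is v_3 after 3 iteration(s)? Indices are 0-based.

v_0 = (5, 5, 2).
v_1 = A·v_0 = (4, 3, 1).
v_2 = A·v_1 = (0, 3, 3).
v_3 = A·v_2 = (1, 3, 0).

v_3 = (1, 3, 0)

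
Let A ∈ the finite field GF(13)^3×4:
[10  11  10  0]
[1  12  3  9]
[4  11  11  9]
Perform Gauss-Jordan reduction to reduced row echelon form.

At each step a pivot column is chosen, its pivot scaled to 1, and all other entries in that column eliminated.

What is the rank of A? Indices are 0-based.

rank = 3

[1] R0 /= 10  ⇒  (1, 5, 1, 0)
     R1 -= 1·R0  ⇒  (0, 7, 2, 9)
     R2 -= 4·R0  ⇒  (0, 4, 7, 9)
[2] R1 /= 7  ⇒  (0, 1, 4, 5)
     R0 -= 5·R1  ⇒  (1, 0, 7, 1)
     R2 -= 4·R1  ⇒  (0, 0, 4, 2)
[3] R2 /= 4  ⇒  (0, 0, 1, 7)
     R0 -= 7·R2  ⇒  (1, 0, 0, 4)
     R1 -= 4·R2  ⇒  (0, 1, 0, 3)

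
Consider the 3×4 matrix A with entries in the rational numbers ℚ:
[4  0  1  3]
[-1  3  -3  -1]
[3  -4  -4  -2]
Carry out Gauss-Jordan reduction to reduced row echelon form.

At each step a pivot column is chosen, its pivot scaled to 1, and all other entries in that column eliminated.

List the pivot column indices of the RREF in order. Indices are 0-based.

pivot columns: 0, 1, 2

[1] R0 /= 4  ⇒  (1, 0, 1/4, 3/4)
     R1 -= -1·R0  ⇒  (0, 3, -11/4, -1/4)
     R2 -= 3·R0  ⇒  (0, -4, -19/4, -17/4)
[2] R1 /= 3  ⇒  (0, 1, -11/12, -1/12)
     R2 -= -4·R1  ⇒  (0, 0, -101/12, -55/12)
[3] R2 /= -101/12  ⇒  (0, 0, 1, 55/101)
     R0 -= 1/4·R2  ⇒  (1, 0, 0, 62/101)
     R1 -= -11/12·R2  ⇒  (0, 1, 0, 42/101)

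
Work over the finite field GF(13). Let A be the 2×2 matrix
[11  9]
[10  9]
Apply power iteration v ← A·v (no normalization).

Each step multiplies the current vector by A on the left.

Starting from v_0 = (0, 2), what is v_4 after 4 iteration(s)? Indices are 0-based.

v_4 = (6, 1)

v_0 = (0, 2).
v_1 = A·v_0 = (5, 5).
v_2 = A·v_1 = (9, 4).
v_3 = A·v_2 = (5, 9).
v_4 = A·v_3 = (6, 1).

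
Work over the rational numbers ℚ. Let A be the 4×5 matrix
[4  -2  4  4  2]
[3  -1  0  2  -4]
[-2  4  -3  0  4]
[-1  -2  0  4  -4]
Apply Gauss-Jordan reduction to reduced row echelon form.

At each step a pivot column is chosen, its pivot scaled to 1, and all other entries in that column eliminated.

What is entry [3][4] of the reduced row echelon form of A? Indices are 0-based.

pivot(0,0)=4: scale R0 → (1, -1/2, 1, 1, 1/2)
  clear (1,0): R1 −= (3)R0 → (0, 1/2, -3, -1, -11/2)
  clear (2,0): R2 −= (-2)R0 → (0, 3, -1, 2, 5)
  clear (3,0): R3 −= (-1)R0 → (0, -5/2, 1, 5, -7/2)
pivot(1,1)=1/2: scale R1 → (0, 1, -6, -2, -11)
  clear (0,1): R0 −= (-1/2)R1 → (1, 0, -2, 0, -5)
  clear (2,1): R2 −= (3)R1 → (0, 0, 17, 8, 38)
  clear (3,1): R3 −= (-5/2)R1 → (0, 0, -14, 0, -31)
pivot(2,2)=17: scale R2 → (0, 0, 1, 8/17, 38/17)
  clear (0,2): R0 −= (-2)R2 → (1, 0, 0, 16/17, -9/17)
  clear (1,2): R1 −= (-6)R2 → (0, 1, 0, 14/17, 41/17)
  clear (3,2): R3 −= (-14)R2 → (0, 0, 0, 112/17, 5/17)
pivot(3,3)=112/17: scale R3 → (0, 0, 0, 1, 5/112)
  clear (0,3): R0 −= (16/17)R3 → (1, 0, 0, 0, -4/7)
  clear (1,3): R1 −= (14/17)R3 → (0, 1, 0, 0, 19/8)
  clear (2,3): R2 −= (8/17)R3 → (0, 0, 1, 0, 31/14)

M[3][4] = 5/112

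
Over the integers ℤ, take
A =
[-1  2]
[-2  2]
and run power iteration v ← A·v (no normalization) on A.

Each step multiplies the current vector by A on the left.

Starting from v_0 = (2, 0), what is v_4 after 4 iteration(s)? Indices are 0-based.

v_0 = (2, 0).
v_1 = A·v_0 = (-2, -4).
v_2 = A·v_1 = (-6, -4).
v_3 = A·v_2 = (-2, 4).
v_4 = A·v_3 = (10, 12).

v_4 = (10, 12)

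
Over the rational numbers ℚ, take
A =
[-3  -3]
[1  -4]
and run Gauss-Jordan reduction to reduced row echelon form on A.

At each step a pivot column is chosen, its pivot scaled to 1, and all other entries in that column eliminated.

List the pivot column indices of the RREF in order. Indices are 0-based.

[1] R0 /= -3  ⇒  (1, 1)
     R1 -= 1·R0  ⇒  (0, -5)
[2] R1 /= -5  ⇒  (0, 1)
     R0 -= 1·R1  ⇒  (1, 0)

pivot columns: 0, 1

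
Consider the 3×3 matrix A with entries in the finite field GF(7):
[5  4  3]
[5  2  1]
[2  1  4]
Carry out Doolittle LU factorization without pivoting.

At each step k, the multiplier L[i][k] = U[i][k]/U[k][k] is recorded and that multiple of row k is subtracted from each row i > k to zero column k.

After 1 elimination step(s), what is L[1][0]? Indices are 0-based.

L[1][0] = 1

[col 0] pivot 5
  R1 -= 1*R0 → (0, 5, 5)  (L[1][0] := 1)
  R2 -= 6*R0 → (0, 5, 0)  (L[2][0] := 6)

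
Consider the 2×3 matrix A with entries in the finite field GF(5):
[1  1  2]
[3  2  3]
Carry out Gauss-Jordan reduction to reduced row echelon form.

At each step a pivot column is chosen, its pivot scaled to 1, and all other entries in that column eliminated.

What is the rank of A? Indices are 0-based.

rank = 2

step 1: normalize row 0 (÷1) = (1, 1, 2)
  row 1: subtract 3×row0 = (0, 4, 2)
step 2: normalize row 1 (÷4) = (0, 1, 3)
  row 0: subtract 1×row1 = (1, 0, 4)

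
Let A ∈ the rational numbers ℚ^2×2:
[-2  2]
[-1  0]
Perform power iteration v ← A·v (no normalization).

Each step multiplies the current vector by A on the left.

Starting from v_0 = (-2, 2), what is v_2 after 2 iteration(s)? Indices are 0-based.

v_0 = (-2, 2).
v_1 = A·v_0 = (8, 2).
v_2 = A·v_1 = (-12, -8).

v_2 = (-12, -8)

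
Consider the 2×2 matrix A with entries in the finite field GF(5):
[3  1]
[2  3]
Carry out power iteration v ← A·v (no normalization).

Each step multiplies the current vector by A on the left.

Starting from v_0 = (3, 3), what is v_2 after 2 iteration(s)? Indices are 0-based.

v_2 = (1, 4)

v_0 = (3, 3).
v_1 = A·v_0 = (2, 0).
v_2 = A·v_1 = (1, 4).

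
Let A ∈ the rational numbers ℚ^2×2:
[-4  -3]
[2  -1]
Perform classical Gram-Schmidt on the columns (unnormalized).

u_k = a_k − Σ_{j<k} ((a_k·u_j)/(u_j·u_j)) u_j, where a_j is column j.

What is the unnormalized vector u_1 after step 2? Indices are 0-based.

Step 1: u_0 = a_0 = (-4, 2).
Step 2: u_1 = a_1 − (1/2)·u_0 = (-1, -2).

u_1 = (-1, -2)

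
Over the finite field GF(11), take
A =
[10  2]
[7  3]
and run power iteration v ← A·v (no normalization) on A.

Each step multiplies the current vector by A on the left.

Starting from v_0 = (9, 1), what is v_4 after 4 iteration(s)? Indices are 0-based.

v_0 = (9, 1).
v_1 = A·v_0 = (4, 0).
v_2 = A·v_1 = (7, 6).
v_3 = A·v_2 = (5, 1).
v_4 = A·v_3 = (8, 5).

v_4 = (8, 5)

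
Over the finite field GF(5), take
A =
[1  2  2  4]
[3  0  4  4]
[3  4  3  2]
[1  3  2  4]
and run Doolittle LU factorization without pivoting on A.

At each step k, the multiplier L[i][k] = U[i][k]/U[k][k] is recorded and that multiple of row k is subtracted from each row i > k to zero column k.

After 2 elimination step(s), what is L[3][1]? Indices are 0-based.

k=0: U[0][0]=1
  eliminate (1,0): mult=3, new row 1: (0, 4, 3, 2); set L[1][0]=3
  eliminate (2,0): mult=3, new row 2: (0, 3, 2, 0); set L[2][0]=3
  eliminate (3,0): mult=1, new row 3: (0, 1, 0, 0); set L[3][0]=1
k=1: U[1][1]=4
  eliminate (2,1): mult=2, new row 2: (0, 0, 1, 1); set L[2][1]=2
  eliminate (3,1): mult=4, new row 3: (0, 0, 3, 2); set L[3][1]=4

L[3][1] = 4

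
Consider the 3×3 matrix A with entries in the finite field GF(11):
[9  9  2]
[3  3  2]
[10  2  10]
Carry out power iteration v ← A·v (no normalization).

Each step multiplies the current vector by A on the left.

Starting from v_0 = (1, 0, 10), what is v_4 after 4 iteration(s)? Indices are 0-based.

v_0 = (1, 0, 10).
v_1 = A·v_0 = (7, 1, 0).
v_2 = A·v_1 = (6, 2, 6).
v_3 = A·v_2 = (7, 3, 3).
v_4 = A·v_3 = (8, 3, 7).

v_4 = (8, 3, 7)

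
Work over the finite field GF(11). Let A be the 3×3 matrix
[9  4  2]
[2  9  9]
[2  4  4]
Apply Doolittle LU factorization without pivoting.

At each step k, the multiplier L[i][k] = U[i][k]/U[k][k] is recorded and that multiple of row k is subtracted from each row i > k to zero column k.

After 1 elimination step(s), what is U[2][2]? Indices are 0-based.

k=0: U[0][0]=9
  eliminate (1,0): mult=10, new row 1: (0, 2, 0); set L[1][0]=10
  eliminate (2,0): mult=10, new row 2: (0, 8, 6); set L[2][0]=10

U[2][2] = 6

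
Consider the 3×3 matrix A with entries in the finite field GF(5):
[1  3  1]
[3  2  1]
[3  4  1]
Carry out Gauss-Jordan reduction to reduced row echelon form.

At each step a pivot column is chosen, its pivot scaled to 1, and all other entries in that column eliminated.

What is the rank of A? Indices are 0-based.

rank = 3

[1] R0 /= 1  ⇒  (1, 3, 1)
     R1 -= 3·R0  ⇒  (0, 3, 3)
     R2 -= 3·R0  ⇒  (0, 0, 3)
[2] R1 /= 3  ⇒  (0, 1, 1)
     R0 -= 3·R1  ⇒  (1, 0, 3)
[3] R2 /= 3  ⇒  (0, 0, 1)
     R0 -= 3·R2  ⇒  (1, 0, 0)
     R1 -= 1·R2  ⇒  (0, 1, 0)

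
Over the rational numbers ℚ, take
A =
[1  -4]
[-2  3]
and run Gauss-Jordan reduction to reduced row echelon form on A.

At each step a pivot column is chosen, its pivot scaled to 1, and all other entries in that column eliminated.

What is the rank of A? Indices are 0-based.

pivot(0,0)=1: scale R0 → (1, -4)
  clear (1,0): R1 −= (-2)R0 → (0, -5)
pivot(1,1)=-5: scale R1 → (0, 1)
  clear (0,1): R0 −= (-4)R1 → (1, 0)

rank = 2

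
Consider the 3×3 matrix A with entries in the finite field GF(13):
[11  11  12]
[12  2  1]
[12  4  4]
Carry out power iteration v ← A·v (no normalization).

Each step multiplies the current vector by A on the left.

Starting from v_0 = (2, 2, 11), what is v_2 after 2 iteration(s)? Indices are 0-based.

v_2 = (1, 4, 11)

v_0 = (2, 2, 11).
v_1 = A·v_0 = (7, 0, 11).
v_2 = A·v_1 = (1, 4, 11).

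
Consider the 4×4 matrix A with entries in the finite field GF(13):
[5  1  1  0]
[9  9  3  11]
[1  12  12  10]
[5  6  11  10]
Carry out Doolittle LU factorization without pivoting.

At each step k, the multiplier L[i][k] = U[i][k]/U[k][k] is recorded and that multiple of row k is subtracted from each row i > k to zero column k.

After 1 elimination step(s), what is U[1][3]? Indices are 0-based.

U[1][3] = 11

k=0: U[0][0]=5
  eliminate (1,0): mult=7, new row 1: (0, 2, 9, 11); set L[1][0]=7
  eliminate (2,0): mult=8, new row 2: (0, 4, 4, 10); set L[2][0]=8
  eliminate (3,0): mult=1, new row 3: (0, 5, 10, 10); set L[3][0]=1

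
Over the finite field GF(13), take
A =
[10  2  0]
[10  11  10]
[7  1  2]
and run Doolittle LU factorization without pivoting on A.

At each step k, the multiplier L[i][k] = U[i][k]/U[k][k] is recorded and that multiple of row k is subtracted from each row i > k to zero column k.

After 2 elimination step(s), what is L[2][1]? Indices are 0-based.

L[2][1] = 4

Step 1: pivot at (0,0) is 10.
  row1 ← row1 − (1)·row0  ⇒  L[1][0]=1, U row1=(0, 9, 10)
  row2 ← row2 − (2)·row0  ⇒  L[2][0]=2, U row2=(0, 10, 2)
Step 2: pivot at (1,1) is 9.
  row2 ← row2 − (4)·row1  ⇒  L[2][1]=4, U row2=(0, 0, 1)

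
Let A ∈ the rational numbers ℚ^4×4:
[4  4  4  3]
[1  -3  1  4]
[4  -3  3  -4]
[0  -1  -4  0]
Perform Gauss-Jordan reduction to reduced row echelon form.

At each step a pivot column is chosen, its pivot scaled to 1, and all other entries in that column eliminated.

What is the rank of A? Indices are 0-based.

[1] R0 /= 4  ⇒  (1, 1, 1, 3/4)
     R1 -= 1·R0  ⇒  (0, -4, 0, 13/4)
     R2 -= 4·R0  ⇒  (0, -7, -1, -7)
[2] R1 /= -4  ⇒  (0, 1, 0, -13/16)
     R0 -= 1·R1  ⇒  (1, 0, 1, 25/16)
     R2 -= -7·R1  ⇒  (0, 0, -1, -203/16)
     R3 -= -1·R1  ⇒  (0, 0, -4, -13/16)
[3] R2 /= -1  ⇒  (0, 0, 1, 203/16)
     R0 -= 1·R2  ⇒  (1, 0, 0, -89/8)
     R3 -= -4·R2  ⇒  (0, 0, 0, 799/16)
[4] R3 /= 799/16  ⇒  (0, 0, 0, 1)
     R0 -= -89/8·R3  ⇒  (1, 0, 0, 0)
     R1 -= -13/16·R3  ⇒  (0, 1, 0, 0)
     R2 -= 203/16·R3  ⇒  (0, 0, 1, 0)

rank = 4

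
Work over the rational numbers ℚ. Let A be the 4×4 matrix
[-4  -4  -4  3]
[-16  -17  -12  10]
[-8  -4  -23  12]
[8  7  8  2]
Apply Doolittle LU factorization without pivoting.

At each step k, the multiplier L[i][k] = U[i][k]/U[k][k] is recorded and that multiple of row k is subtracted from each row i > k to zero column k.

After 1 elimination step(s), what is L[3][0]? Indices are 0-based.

L[3][0] = -2

k=0: U[0][0]=-4
  eliminate (1,0): mult=4, new row 1: (0, -1, 4, -2); set L[1][0]=4
  eliminate (2,0): mult=2, new row 2: (0, 4, -15, 6); set L[2][0]=2
  eliminate (3,0): mult=-2, new row 3: (0, -1, 0, 8); set L[3][0]=-2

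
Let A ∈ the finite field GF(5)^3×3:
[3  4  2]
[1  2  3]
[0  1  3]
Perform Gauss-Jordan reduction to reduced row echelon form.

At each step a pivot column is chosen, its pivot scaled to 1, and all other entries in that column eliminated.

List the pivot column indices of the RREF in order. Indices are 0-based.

pivot columns: 0, 1, 2

step 1: normalize row 0 (÷3) = (1, 3, 4)
  row 1: subtract 1×row0 = (0, 4, 4)
step 2: normalize row 1 (÷4) = (0, 1, 1)
  row 0: subtract 3×row1 = (1, 0, 1)
  row 2: subtract 1×row1 = (0, 0, 2)
step 3: normalize row 2 (÷2) = (0, 0, 1)
  row 0: subtract 1×row2 = (1, 0, 0)
  row 1: subtract 1×row2 = (0, 1, 0)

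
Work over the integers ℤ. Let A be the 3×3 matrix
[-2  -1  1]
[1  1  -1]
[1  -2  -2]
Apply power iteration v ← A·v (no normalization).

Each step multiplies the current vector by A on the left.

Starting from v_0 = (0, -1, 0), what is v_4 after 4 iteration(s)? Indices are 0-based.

v_4 = (9, -8, -15)

v_0 = (0, -1, 0).
v_1 = A·v_0 = (1, -1, 2).
v_2 = A·v_1 = (1, -2, -1).
v_3 = A·v_2 = (-1, 0, 7).
v_4 = A·v_3 = (9, -8, -15).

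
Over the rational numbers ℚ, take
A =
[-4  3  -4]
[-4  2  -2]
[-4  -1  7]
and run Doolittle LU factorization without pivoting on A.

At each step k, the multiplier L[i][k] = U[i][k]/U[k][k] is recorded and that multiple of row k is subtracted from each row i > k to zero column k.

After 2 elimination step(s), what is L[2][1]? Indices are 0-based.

L[2][1] = 4

k=0: U[0][0]=-4
  eliminate (1,0): mult=1, new row 1: (0, -1, 2); set L[1][0]=1
  eliminate (2,0): mult=1, new row 2: (0, -4, 11); set L[2][0]=1
k=1: U[1][1]=-1
  eliminate (2,1): mult=4, new row 2: (0, 0, 3); set L[2][1]=4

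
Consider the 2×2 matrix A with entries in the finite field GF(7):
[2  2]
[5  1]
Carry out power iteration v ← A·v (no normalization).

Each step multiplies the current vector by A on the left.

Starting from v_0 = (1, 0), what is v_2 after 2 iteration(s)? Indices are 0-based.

v_2 = (0, 1)

v_0 = (1, 0).
v_1 = A·v_0 = (2, 5).
v_2 = A·v_1 = (0, 1).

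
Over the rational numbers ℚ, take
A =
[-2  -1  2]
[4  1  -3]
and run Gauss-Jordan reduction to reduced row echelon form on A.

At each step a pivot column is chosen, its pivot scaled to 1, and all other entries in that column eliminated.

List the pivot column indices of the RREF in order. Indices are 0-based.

pivot columns: 0, 1

step 1: normalize row 0 (÷-2) = (1, 1/2, -1)
  row 1: subtract 4×row0 = (0, -1, 1)
step 2: normalize row 1 (÷-1) = (0, 1, -1)
  row 0: subtract 1/2×row1 = (1, 0, -1/2)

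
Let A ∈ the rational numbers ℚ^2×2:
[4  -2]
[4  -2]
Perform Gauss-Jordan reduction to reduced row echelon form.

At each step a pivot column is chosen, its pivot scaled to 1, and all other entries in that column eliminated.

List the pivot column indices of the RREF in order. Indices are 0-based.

pivot columns: 0

pivot(0,0)=4: scale R0 → (1, -1/2)
  clear (1,0): R1 −= (4)R0 → (0, 0)
col 1: no nonzero at/below row 1; advance.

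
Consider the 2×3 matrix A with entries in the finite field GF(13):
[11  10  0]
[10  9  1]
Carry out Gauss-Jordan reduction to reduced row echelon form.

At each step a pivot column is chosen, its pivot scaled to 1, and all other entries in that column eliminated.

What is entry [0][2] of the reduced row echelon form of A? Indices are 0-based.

[1] R0 /= 11  ⇒  (1, 8, 0)
     R1 -= 10·R0  ⇒  (0, 7, 1)
[2] R1 /= 7  ⇒  (0, 1, 2)
     R0 -= 8·R1  ⇒  (1, 0, 10)

M[0][2] = 10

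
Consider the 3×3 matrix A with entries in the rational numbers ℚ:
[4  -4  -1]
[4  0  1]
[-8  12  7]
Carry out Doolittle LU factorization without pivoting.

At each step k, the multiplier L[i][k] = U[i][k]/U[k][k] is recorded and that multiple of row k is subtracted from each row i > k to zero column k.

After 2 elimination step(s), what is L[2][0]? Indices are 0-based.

L[2][0] = -2

k=0: U[0][0]=4
  eliminate (1,0): mult=1, new row 1: (0, 4, 2); set L[1][0]=1
  eliminate (2,0): mult=-2, new row 2: (0, 4, 5); set L[2][0]=-2
k=1: U[1][1]=4
  eliminate (2,1): mult=1, new row 2: (0, 0, 3); set L[2][1]=1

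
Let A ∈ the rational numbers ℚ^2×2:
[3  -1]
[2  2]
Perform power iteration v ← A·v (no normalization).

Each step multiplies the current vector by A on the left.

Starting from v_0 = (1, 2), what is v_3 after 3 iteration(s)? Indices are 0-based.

v_0 = (1, 2).
v_1 = A·v_0 = (1, 6).
v_2 = A·v_1 = (-3, 14).
v_3 = A·v_2 = (-23, 22).

v_3 = (-23, 22)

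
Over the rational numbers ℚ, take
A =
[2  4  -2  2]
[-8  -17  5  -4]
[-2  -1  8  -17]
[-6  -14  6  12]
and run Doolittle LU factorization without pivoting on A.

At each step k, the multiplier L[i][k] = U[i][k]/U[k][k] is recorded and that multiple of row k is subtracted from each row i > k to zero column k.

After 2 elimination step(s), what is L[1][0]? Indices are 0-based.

L[1][0] = -4

[col 0] pivot 2
  R1 -= -4*R0 → (0, -1, -3, 4)  (L[1][0] := -4)
  R2 -= -1*R0 → (0, 3, 6, -15)  (L[2][0] := -1)
  R3 -= -3*R0 → (0, -2, 0, 18)  (L[3][0] := -3)
[col 1] pivot -1
  R2 -= -3*R1 → (0, 0, -3, -3)  (L[2][1] := -3)
  R3 -= 2*R1 → (0, 0, 6, 10)  (L[3][1] := 2)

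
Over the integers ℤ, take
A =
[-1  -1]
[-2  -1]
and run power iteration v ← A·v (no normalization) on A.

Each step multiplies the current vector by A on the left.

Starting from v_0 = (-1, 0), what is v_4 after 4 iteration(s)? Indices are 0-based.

v_4 = (-17, -24)

v_0 = (-1, 0).
v_1 = A·v_0 = (1, 2).
v_2 = A·v_1 = (-3, -4).
v_3 = A·v_2 = (7, 10).
v_4 = A·v_3 = (-17, -24).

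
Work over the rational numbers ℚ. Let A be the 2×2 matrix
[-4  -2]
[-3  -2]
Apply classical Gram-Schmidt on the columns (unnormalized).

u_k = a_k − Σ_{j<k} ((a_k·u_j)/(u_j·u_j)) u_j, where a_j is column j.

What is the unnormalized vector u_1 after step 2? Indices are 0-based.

Step 1: u_0 = a_0 = (-4, -3).
Step 2: u_1 = a_1 − (14/25)·u_0 = (6/25, -8/25).

u_1 = (6/25, -8/25)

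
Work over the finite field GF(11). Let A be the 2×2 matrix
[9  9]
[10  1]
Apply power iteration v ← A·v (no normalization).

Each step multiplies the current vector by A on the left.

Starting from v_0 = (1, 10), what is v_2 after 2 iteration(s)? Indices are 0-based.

v_0 = (1, 10).
v_1 = A·v_0 = (0, 9).
v_2 = A·v_1 = (4, 9).

v_2 = (4, 9)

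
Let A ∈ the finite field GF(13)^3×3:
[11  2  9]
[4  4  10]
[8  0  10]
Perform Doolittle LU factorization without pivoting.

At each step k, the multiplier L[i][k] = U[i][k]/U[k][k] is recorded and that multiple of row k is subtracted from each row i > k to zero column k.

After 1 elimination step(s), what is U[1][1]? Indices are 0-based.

Step 1: pivot at (0,0) is 11.
  row1 ← row1 − (11)·row0  ⇒  L[1][0]=11, U row1=(0, 8, 2)
  row2 ← row2 − (9)·row0  ⇒  L[2][0]=9, U row2=(0, 8, 7)

U[1][1] = 8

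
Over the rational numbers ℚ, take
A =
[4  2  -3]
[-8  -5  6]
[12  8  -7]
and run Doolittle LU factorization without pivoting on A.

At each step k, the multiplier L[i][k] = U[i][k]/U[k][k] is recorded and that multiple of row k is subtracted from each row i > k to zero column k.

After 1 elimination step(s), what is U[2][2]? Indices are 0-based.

Step 1: pivot at (0,0) is 4.
  row1 ← row1 − (-2)·row0  ⇒  L[1][0]=-2, U row1=(0, -1, 0)
  row2 ← row2 − (3)·row0  ⇒  L[2][0]=3, U row2=(0, 2, 2)

U[2][2] = 2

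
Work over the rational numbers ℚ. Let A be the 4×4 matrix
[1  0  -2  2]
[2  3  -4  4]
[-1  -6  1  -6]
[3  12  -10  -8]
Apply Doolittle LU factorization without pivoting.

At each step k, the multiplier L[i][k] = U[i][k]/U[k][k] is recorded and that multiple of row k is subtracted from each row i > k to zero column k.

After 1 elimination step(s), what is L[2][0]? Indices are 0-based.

L[2][0] = -1

Step 1: pivot at (0,0) is 1.
  row1 ← row1 − (2)·row0  ⇒  L[1][0]=2, U row1=(0, 3, 0, 0)
  row2 ← row2 − (-1)·row0  ⇒  L[2][0]=-1, U row2=(0, -6, -1, -4)
  row3 ← row3 − (3)·row0  ⇒  L[3][0]=3, U row3=(0, 12, -4, -14)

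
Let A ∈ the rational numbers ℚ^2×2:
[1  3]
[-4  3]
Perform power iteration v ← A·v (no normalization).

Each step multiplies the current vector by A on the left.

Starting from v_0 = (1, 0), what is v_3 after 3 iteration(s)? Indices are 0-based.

v_0 = (1, 0).
v_1 = A·v_0 = (1, -4).
v_2 = A·v_1 = (-11, -16).
v_3 = A·v_2 = (-59, -4).

v_3 = (-59, -4)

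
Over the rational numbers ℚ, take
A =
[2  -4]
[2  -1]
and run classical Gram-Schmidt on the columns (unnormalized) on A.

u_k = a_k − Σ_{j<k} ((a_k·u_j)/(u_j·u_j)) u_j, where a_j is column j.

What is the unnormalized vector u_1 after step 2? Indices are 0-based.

u_1 = (-3/2, 3/2)

Step 1: u_0 = a_0 = (2, 2).
Step 2: u_1 = a_1 − (-5/4)·u_0 = (-3/2, 3/2).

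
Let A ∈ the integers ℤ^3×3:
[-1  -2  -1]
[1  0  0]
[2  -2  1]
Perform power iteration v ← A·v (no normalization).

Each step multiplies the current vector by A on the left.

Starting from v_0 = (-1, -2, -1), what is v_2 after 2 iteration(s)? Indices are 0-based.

v_0 = (-1, -2, -1).
v_1 = A·v_0 = (6, -1, 1).
v_2 = A·v_1 = (-5, 6, 15).

v_2 = (-5, 6, 15)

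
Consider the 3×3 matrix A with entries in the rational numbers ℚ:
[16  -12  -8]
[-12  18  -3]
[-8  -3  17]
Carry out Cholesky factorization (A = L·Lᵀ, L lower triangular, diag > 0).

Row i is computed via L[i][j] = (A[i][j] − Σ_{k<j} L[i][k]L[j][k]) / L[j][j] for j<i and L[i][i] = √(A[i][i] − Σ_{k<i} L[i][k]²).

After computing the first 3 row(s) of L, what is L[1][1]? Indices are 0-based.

L[1][1] = 3

Step 1: L[0][0] = √(16) = 4.
  L[1][0] = (-12) / L[0][0] = -3.
Step 2: L[1][1] = √(9) = 3.
  L[2][0] = (-8) / L[0][0] = -2.
  L[2][1] = (-9) / L[1][1] = -3.
Step 3: L[2][2] = √(4) = 2.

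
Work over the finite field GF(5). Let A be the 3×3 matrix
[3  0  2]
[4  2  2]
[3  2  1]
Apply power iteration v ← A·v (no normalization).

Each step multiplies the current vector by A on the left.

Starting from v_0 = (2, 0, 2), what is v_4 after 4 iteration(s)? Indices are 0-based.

v_0 = (2, 0, 2).
v_1 = A·v_0 = (0, 2, 3).
v_2 = A·v_1 = (1, 0, 2).
v_3 = A·v_2 = (2, 3, 0).
v_4 = A·v_3 = (1, 4, 2).

v_4 = (1, 4, 2)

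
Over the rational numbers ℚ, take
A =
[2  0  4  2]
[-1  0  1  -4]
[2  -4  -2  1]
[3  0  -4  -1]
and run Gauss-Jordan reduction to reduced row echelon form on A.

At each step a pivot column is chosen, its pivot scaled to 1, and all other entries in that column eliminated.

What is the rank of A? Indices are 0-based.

[1] R0 /= 2  ⇒  (1, 0, 2, 1)
     R1 -= -1·R0  ⇒  (0, 0, 3, -3)
     R2 -= 2·R0  ⇒  (0, -4, -6, -1)
     R3 -= 3·R0  ⇒  (0, 0, -10, -4)
[2] R1 <-> R2
[2] R1 /= -4  ⇒  (0, 1, 3/2, 1/4)
[3] R2 /= 3  ⇒  (0, 0, 1, -1)
     R0 -= 2·R2  ⇒  (1, 0, 0, 3)
     R1 -= 3/2·R2  ⇒  (0, 1, 0, 7/4)
     R3 -= -10·R2  ⇒  (0, 0, 0, -14)
[4] R3 /= -14  ⇒  (0, 0, 0, 1)
     R0 -= 3·R3  ⇒  (1, 0, 0, 0)
     R1 -= 7/4·R3  ⇒  (0, 1, 0, 0)
     R2 -= -1·R3  ⇒  (0, 0, 1, 0)

rank = 4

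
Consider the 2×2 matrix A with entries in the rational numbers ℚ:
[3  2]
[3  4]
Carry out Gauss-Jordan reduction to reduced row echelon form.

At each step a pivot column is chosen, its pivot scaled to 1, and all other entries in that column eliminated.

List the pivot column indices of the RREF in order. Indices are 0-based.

[1] R0 /= 3  ⇒  (1, 2/3)
     R1 -= 3·R0  ⇒  (0, 2)
[2] R1 /= 2  ⇒  (0, 1)
     R0 -= 2/3·R1  ⇒  (1, 0)

pivot columns: 0, 1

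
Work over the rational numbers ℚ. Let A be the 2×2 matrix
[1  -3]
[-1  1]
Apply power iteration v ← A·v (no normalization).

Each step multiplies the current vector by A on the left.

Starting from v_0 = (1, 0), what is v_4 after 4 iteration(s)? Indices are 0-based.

v_4 = (28, -16)

v_0 = (1, 0).
v_1 = A·v_0 = (1, -1).
v_2 = A·v_1 = (4, -2).
v_3 = A·v_2 = (10, -6).
v_4 = A·v_3 = (28, -16).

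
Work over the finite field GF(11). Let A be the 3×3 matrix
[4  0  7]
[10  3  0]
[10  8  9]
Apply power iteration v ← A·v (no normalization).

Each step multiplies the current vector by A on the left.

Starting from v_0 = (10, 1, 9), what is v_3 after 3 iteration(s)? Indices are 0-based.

v_0 = (10, 1, 9).
v_1 = A·v_0 = (4, 4, 2).
v_2 = A·v_1 = (8, 8, 2).
v_3 = A·v_2 = (2, 5, 8).

v_3 = (2, 5, 8)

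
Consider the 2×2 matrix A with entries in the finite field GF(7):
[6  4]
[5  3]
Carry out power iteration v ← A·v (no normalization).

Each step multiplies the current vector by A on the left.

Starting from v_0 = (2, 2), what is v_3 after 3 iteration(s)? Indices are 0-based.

v_0 = (2, 2).
v_1 = A·v_0 = (6, 2).
v_2 = A·v_1 = (2, 1).
v_3 = A·v_2 = (2, 6).

v_3 = (2, 6)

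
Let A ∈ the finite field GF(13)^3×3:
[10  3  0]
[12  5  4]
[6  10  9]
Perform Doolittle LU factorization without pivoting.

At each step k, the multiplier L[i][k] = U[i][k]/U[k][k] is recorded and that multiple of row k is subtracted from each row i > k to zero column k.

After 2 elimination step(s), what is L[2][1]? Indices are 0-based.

[col 0] pivot 10
  R1 -= 9*R0 → (0, 4, 4)  (L[1][0] := 9)
  R2 -= 11*R0 → (0, 3, 9)  (L[2][0] := 11)
[col 1] pivot 4
  R2 -= 4*R1 → (0, 0, 6)  (L[2][1] := 4)

L[2][1] = 4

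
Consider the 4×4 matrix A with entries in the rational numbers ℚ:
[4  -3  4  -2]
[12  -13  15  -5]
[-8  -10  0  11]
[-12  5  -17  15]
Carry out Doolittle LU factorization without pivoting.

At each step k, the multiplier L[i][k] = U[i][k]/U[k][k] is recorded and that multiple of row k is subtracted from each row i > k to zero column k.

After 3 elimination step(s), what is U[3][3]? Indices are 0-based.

U[3][3] = 2

[col 0] pivot 4
  R1 -= 3*R0 → (0, -4, 3, 1)  (L[1][0] := 3)
  R2 -= -2*R0 → (0, -16, 8, 7)  (L[2][0] := -2)
  R3 -= -3*R0 → (0, -4, -5, 9)  (L[3][0] := -3)
[col 1] pivot -4
  R2 -= 4*R1 → (0, 0, -4, 3)  (L[2][1] := 4)
  R3 -= 1*R1 → (0, 0, -8, 8)  (L[3][1] := 1)
[col 2] pivot -4
  R3 -= 2*R2 → (0, 0, 0, 2)  (L[3][2] := 2)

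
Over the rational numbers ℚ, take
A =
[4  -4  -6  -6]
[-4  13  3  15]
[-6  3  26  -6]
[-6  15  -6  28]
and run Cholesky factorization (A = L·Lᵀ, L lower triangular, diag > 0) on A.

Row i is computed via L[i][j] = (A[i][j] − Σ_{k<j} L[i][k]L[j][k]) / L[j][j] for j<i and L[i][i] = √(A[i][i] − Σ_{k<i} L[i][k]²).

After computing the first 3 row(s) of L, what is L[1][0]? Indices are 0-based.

Step 1: L[0][0] = √(4) = 2.
  L[1][0] = (-4) / L[0][0] = -2.
Step 2: L[1][1] = √(9) = 3.
  L[2][0] = (-6) / L[0][0] = -3.
  L[2][1] = (-3) / L[1][1] = -1.
Step 3: L[2][2] = √(16) = 4.

L[1][0] = -2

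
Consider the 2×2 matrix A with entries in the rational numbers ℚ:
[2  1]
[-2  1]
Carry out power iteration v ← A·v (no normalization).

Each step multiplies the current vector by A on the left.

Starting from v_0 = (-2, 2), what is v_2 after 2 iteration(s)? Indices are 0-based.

v_0 = (-2, 2).
v_1 = A·v_0 = (-2, 6).
v_2 = A·v_1 = (2, 10).

v_2 = (2, 10)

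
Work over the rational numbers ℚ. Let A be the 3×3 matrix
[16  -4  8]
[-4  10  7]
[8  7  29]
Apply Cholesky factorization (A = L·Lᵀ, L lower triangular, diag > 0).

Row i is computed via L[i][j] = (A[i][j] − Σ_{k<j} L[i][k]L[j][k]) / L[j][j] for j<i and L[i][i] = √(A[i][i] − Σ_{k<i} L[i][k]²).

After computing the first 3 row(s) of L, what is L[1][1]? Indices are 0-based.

Step 1: L[0][0] = √(16) = 4.
  L[1][0] = (-4) / L[0][0] = -1.
Step 2: L[1][1] = √(9) = 3.
  L[2][0] = (8) / L[0][0] = 2.
  L[2][1] = (9) / L[1][1] = 3.
Step 3: L[2][2] = √(16) = 4.

L[1][1] = 3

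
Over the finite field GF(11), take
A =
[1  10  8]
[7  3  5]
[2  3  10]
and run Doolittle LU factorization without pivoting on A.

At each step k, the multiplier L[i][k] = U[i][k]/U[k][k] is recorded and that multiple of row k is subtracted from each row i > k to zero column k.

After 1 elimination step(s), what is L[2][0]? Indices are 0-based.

L[2][0] = 2

[col 0] pivot 1
  R1 -= 7*R0 → (0, 10, 4)  (L[1][0] := 7)
  R2 -= 2*R0 → (0, 5, 5)  (L[2][0] := 2)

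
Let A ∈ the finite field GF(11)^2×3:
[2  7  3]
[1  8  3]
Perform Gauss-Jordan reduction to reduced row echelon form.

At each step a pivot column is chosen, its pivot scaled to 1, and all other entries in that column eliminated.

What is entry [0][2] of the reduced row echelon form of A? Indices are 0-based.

pivot(0,0)=2: scale R0 → (1, 9, 7)
  clear (1,0): R1 −= (1)R0 → (0, 10, 7)
pivot(1,1)=10: scale R1 → (0, 1, 4)
  clear (0,1): R0 −= (9)R1 → (1, 0, 4)

M[0][2] = 4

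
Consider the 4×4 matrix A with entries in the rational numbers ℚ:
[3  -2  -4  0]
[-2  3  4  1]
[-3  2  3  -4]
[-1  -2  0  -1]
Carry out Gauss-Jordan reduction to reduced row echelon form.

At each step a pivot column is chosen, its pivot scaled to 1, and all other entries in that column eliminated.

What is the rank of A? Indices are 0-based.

rank = 4

[1] R0 /= 3  ⇒  (1, -2/3, -4/3, 0)
     R1 -= -2·R0  ⇒  (0, 5/3, 4/3, 1)
     R2 -= -3·R0  ⇒  (0, 0, -1, -4)
     R3 -= -1·R0  ⇒  (0, -8/3, -4/3, -1)
[2] R1 /= 5/3  ⇒  (0, 1, 4/5, 3/5)
     R0 -= -2/3·R1  ⇒  (1, 0, -4/5, 2/5)
     R3 -= -8/3·R1  ⇒  (0, 0, 4/5, 3/5)
[3] R2 /= -1  ⇒  (0, 0, 1, 4)
     R0 -= -4/5·R2  ⇒  (1, 0, 0, 18/5)
     R1 -= 4/5·R2  ⇒  (0, 1, 0, -13/5)
     R3 -= 4/5·R2  ⇒  (0, 0, 0, -13/5)
[4] R3 /= -13/5  ⇒  (0, 0, 0, 1)
     R0 -= 18/5·R3  ⇒  (1, 0, 0, 0)
     R1 -= -13/5·R3  ⇒  (0, 1, 0, 0)
     R2 -= 4·R3  ⇒  (0, 0, 1, 0)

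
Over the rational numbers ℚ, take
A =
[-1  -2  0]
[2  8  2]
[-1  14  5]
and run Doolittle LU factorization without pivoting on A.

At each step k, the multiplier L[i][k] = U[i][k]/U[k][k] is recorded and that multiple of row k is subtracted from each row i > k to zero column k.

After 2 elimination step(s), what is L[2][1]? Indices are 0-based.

Step 1: pivot at (0,0) is -1.
  row1 ← row1 − (-2)·row0  ⇒  L[1][0]=-2, U row1=(0, 4, 2)
  row2 ← row2 − (1)·row0  ⇒  L[2][0]=1, U row2=(0, 16, 5)
Step 2: pivot at (1,1) is 4.
  row2 ← row2 − (4)·row1  ⇒  L[2][1]=4, U row2=(0, 0, -3)

L[2][1] = 4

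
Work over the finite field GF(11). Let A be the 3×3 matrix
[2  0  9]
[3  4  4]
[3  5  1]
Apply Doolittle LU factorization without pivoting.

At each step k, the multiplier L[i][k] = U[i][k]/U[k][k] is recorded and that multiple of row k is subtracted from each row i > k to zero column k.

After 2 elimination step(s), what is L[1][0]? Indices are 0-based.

L[1][0] = 7

k=0: U[0][0]=2
  eliminate (1,0): mult=7, new row 1: (0, 4, 7); set L[1][0]=7
  eliminate (2,0): mult=7, new row 2: (0, 5, 4); set L[2][0]=7
k=1: U[1][1]=4
  eliminate (2,1): mult=4, new row 2: (0, 0, 9); set L[2][1]=4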